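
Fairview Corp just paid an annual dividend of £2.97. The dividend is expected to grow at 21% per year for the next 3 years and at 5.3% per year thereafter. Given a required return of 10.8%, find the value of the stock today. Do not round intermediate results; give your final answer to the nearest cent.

£84.71

D_1 = 3.59370
D_2 = 4.34838
D_3 = 5.26154
Terminal value at year 3: TV = D_3×(1+g_2)/(r−g_2) = 5.54040/0.055 = 100.73450
P_0 = D_1/(1+r)^1 + D_2/(1+r)^2 + D_3/(1+r)^3 + TV/(1+r)^3
    = 3.24341 + 3.54199 + 3.86806 + 74.05578 = 84.70925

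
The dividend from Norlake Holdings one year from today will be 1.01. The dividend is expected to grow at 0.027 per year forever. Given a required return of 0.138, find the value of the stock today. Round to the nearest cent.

9.10

Growing perpetuity: P = D₁ / (r − g) = 1.0100 / (0.138 − 0.027) = 9.10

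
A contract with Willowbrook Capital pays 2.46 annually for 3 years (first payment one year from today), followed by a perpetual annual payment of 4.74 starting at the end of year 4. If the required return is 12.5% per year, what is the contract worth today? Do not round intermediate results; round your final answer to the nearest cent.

32.49

PV of 3-year annuity: 2.46 × [1 − (1+0.125)^−3] / 0.125 = 5.85811
Perpetuity value at year 3: 4.74 / 0.125 = 37.92000
PV of perpetuity: 37.92000 / (1+0.125)^3 = 26.63243
Total PV = 5.85811 + 26.63243 = 32.49053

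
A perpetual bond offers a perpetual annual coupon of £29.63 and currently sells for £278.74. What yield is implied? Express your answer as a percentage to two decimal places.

P = C/r ⇒ r = C/P = £29.63/£278.74 = 0.106300

10.63%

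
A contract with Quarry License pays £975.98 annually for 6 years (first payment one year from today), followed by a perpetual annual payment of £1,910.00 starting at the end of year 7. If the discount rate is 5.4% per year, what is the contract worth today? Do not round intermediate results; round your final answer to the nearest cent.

PV of 6-year annuity: £975.98 × [1 − (1+0.054)^−6] / 0.054 = 4891.03029
Perpetuity value at year 6: £1,910.00 / 0.054 = 35370.37037
PV of perpetuity: 35370.37037 / (1+0.054)^6 = 25798.58831
Total PV = 4891.03029 + 25798.58831 = 30689.61860

£30689.62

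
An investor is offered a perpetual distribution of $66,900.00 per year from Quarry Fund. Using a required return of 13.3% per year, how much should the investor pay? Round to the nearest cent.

$503007.52

Level perpetuity: PV = C / r = $66,900.00 / 0.133 = $503,007.52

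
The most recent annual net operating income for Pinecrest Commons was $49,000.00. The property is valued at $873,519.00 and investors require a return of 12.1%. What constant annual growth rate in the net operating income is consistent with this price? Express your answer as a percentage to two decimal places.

P = D₀(1+g)/(r−g) ⇒ P(r−g) = D₀(1+g) ⇒ g(P+D₀) = P·r − D₀
g = (P·r − D₀)/(P + D₀) = ($873,519.00×0.121 − $49,000.00) / ($873,519.00 + $49,000.00) = 0.061458

6.15%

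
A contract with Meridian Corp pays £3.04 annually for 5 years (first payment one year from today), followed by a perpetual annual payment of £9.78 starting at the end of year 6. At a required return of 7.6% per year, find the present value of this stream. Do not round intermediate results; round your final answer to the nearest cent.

£101.49

PV of 5-year annuity: £3.04 × [1 − (1+0.076)^−5] / 0.076 = 12.26689
Perpetuity value at year 5: £9.78 / 0.076 = 128.68421
PV of perpetuity: 128.68421 / (1+0.076)^5 = 89.22035
Total PV = 12.26689 + 89.22035 = 101.48723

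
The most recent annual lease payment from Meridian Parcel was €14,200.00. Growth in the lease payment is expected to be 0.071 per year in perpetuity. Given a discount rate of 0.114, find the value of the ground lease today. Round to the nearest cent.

€353679.07

D₁ = D₀ × (1 + g) = €14,200.00 × 1.071 = €15,208.2000
Growing perpetuity: P = D₁ / (r − g) = €15,208.2000 / (0.114 − 0.071) = €353,679.07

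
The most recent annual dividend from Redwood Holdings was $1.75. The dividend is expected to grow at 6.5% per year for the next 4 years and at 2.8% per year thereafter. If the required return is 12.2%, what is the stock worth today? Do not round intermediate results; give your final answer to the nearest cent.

D_1 = 1.86375
D_2 = 1.98489
D_3 = 2.11391
D_4 = 2.25132
Terminal value at year 4: TV = D_4×(1+g_2)/(r−g_2) = 2.31435/0.094 = 24.62078
P_0 = D_1/(1+r)^1 + D_2/(1+r)^2 + D_3/(1+r)^3 + D_4/(1+r)^4 + TV/(1+r)^4
    = 1.66110 + 1.57671 + 1.49661 + 1.42058 + 15.53568 = 21.69067

$21.69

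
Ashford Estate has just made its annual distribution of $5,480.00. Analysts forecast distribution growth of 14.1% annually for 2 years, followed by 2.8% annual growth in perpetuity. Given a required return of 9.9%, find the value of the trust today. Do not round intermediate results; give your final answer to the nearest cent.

$97120.92

D_1 = 6252.68000
D_2 = 7134.30788
Terminal value at year 2: TV = D_2×(1+g_2)/(r−g_2) = 7334.06850/0.071 = 103296.73945
P_0 = D_1/(1+r)^1 + D_2/(1+r)^2 + TV/(1+r)^2
    = 5689.42675 + 5906.85707 + 85524.63481 = 97120.91863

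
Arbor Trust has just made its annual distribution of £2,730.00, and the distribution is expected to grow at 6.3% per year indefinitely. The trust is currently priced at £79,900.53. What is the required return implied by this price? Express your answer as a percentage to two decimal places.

9.93%

D₁ = £2,730.00 × 1.063 = £2,901.9900
P = D₁/(r − g) ⇒ r = D₁/P + g = £2,901.9900/£79,900.53 + 0.063 = 0.036320 + 0.063 = 0.099320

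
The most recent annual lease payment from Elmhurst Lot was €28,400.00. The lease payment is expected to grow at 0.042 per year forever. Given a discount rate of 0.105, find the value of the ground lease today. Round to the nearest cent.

D₁ = D₀ × (1 + g) = €28,400.00 × 1.042 = €29,592.8000
Growing perpetuity: P = D₁ / (r − g) = €29,592.8000 / (0.105 − 0.042) = €469,726.98

€469726.98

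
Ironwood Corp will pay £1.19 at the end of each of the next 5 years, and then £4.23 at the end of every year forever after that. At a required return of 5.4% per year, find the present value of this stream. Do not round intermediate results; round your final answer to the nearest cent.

PV of 5-year annuity: £1.19 × [1 − (1+0.054)^−5] / 0.054 = 5.09560
Perpetuity value at year 5: £4.23 / 0.054 = 78.33333
PV of perpetuity: 78.33333 / (1+0.054)^5 = 60.22039
Total PV = 5.09560 + 60.22039 = 65.31599

£65.32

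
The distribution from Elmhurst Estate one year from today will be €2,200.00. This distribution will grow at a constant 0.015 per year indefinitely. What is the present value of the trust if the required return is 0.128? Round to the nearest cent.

€19469.03

Growing perpetuity: P = D₁ / (r − g) = €2,200.0000 / (0.128 − 0.015) = €19,469.03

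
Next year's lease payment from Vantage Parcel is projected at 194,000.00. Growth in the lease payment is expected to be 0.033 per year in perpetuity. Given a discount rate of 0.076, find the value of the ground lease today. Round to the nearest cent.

4511627.91

Growing perpetuity: P = D₁ / (r − g) = 194,000.0000 / (0.076 − 0.033) = 4,511,627.91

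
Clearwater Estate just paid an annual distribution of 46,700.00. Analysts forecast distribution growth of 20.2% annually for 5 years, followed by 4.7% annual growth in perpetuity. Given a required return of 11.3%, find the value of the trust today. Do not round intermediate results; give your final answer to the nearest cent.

D_1 = 56133.40000
D_2 = 67472.34680
D_3 = 81101.76085
D_4 = 97484.31655
D_5 = 117176.14849
Terminal value at year 5: TV = D_5×(1+g_2)/(r−g_2) = 122683.42747/0.066 = 1858839.81011
P_0 = D_1/(1+r)^1 + D_2/(1+r)^2 + D_3/(1+r)^3 + D_4/(1+r)^4 + D_5/(1+r)^5 + TV/(1+r)^5
    = 50434.32165 + 54467.25483 + 58822.67772 + 63526.37792 + 68606.20508 + 1088343.88975 = 1384200.72697

1384200.73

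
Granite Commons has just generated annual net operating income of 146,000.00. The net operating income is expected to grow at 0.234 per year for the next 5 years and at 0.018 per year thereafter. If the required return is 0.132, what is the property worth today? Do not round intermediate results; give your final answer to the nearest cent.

2959664.05

D_1 = 180164.00000
D_2 = 222322.37600
D_3 = 274345.81198
D_4 = 338542.73199
D_5 = 417761.73127
Terminal value at year 5: TV = D_5×(1+g_2)/(r−g_2) = 425281.44244/0.114 = 3730538.96874
P_0 = D_1/(1+r)^1 + D_2/(1+r)^2 + D_3/(1+r)^3 + D_4/(1+r)^4 + D_5/(1+r)^5 + TV/(1+r)^5
    = 159155.47703 + 173496.34157 + 189129.40415 + 206171.09958 + 224748.35413 + 2006963.37286 = 2959664.04932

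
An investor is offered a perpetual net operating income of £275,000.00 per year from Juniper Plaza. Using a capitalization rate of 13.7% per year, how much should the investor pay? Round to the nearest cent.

Level perpetuity: PV = C / r = £275,000.00 / 0.137 = £2,007,299.27

£2007299.27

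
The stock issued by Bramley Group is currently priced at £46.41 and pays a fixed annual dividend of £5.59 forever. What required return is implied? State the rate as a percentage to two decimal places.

12.04%

P = C/r ⇒ r = C/P = £5.59/£46.41 = 0.120448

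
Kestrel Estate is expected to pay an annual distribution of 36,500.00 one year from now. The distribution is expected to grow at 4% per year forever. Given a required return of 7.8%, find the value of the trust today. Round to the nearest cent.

Growing perpetuity: P = D₁ / (r − g) = 36,500.0000 / (0.078 − 0.04) = 960,526.32

960526.32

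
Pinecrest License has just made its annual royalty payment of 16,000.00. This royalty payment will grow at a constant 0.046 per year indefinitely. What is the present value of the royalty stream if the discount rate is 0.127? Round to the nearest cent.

D₁ = D₀ × (1 + g) = 16,000.00 × 1.046 = 16,736.0000
Growing perpetuity: P = D₁ / (r − g) = 16,736.0000 / (0.127 − 0.046) = 206,617.28

206617.28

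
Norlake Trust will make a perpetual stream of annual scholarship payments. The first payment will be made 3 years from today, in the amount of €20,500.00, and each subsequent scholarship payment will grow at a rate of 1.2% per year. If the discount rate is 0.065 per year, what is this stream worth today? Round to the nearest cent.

Value at end of year 2: C₁ / (r − g) = €20,500.00 / (0.065 − 0.012) = €386,792.4528
Discount to today: PV = €386,792.4528 / (1 + 0.065)^2 = €386,792.4528 / 1.134225 = €341,019.16

€341019.16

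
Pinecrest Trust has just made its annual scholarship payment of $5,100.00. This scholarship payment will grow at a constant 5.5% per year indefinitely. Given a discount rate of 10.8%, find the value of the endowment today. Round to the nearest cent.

$101518.87

D₁ = D₀ × (1 + g) = $5,100.00 × 1.055 = $5,380.5000
Growing perpetuity: P = D₁ / (r − g) = $5,380.5000 / (0.108 − 0.055) = $101,518.87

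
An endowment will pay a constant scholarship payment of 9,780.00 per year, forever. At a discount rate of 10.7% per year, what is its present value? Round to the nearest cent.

91401.87

Level perpetuity: PV = C / r = 9,780.00 / 0.107 = 91,401.87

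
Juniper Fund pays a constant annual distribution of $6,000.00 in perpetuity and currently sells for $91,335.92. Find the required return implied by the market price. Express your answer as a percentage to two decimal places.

6.57%

P = C/r ⇒ r = C/P = $6,000.00/$91,335.92 = 0.065692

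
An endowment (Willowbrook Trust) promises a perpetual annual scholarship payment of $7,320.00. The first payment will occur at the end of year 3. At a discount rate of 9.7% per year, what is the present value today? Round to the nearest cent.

Value at end of year 2: C / r = $7,320.00 / 0.097 = $75,463.9175
Discount to today: PV = $75,463.9175 / (1 + 0.097)^2 = $75,463.9175 / 1.203409 = $62,708.45

$62708.45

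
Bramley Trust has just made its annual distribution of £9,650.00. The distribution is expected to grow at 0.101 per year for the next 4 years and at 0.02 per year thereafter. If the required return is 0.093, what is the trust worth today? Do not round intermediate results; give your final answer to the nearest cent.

£178138.28

D_1 = 10624.65000
D_2 = 11697.73965
D_3 = 12879.21135
D_4 = 14180.01170
Terminal value at year 4: TV = D_4×(1+g_2)/(r−g_2) = 14463.61194/0.073 = 198131.67035
P_0 = D_1/(1+r)^1 + D_2/(1+r)^2 + D_3/(1+r)^3 + D_4/(1+r)^4 + TV/(1+r)^4
    = 9720.63129 + 9791.77955 + 9863.44857 + 9935.64215 + 138826.78079 = 178138.28236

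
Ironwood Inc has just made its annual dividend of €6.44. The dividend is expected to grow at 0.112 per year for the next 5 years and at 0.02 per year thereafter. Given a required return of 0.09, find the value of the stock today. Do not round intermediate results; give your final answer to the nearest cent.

D_1 = 7.16128
D_2 = 7.96334
D_3 = 8.85524
D_4 = 9.84702
D_5 = 10.94989
Terminal value at year 5: TV = D_5×(1+g_2)/(r−g_2) = 11.16889/0.07 = 159.55556
P_0 = D_1/(1+r)^1 + D_2/(1+r)^2 + D_3/(1+r)^3 + D_4/(1+r)^4 + D_5/(1+r)^5 + TV/(1+r)^5
    = 6.56998 + 6.70259 + 6.83787 + 6.97588 + 7.11668 + 103.70016 = 137.90316

€137.90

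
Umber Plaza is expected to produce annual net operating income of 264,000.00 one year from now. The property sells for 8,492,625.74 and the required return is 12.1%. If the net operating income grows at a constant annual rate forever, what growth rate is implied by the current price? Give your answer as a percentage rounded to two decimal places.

P = D₁/(r−g) ⇒ g = r − D₁/P = 0.121 − 264,000.00/8,492,625.74 = 0.089914

8.99%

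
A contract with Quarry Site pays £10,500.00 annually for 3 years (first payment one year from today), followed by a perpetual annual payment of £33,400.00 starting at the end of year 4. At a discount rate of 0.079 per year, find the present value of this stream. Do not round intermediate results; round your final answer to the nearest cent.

£363662.64

PV of 3-year annuity: £10,500.00 × [1 − (1+0.079)^−3] / 0.079 = 27108.41881
Perpetuity value at year 3: £33,400.00 / 0.079 = 422784.81013
PV of perpetuity: 422784.81013 / (1+0.079)^3 = 336554.22077
Total PV = 27108.41881 + 336554.22077 = 363662.63958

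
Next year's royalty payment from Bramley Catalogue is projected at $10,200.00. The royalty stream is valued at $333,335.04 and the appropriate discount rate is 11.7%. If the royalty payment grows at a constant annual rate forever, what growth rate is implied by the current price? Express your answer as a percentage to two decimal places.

8.64%

P = D₁/(r−g) ⇒ g = r − D₁/P = 0.117 − $10,200.00/$333,335.04 = 0.086400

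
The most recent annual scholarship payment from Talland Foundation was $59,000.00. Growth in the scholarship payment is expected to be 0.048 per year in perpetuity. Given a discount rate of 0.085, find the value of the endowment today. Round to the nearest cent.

D₁ = D₀ × (1 + g) = $59,000.00 × 1.048 = $61,832.0000
Growing perpetuity: P = D₁ / (r − g) = $61,832.0000 / (0.085 − 0.048) = $1,671,135.14

$1671135.14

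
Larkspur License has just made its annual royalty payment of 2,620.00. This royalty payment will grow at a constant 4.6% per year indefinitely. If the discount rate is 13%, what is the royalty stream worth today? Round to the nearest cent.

D₁ = D₀ × (1 + g) = 2,620.00 × 1.046 = 2,740.5200
Growing perpetuity: P = D₁ / (r − g) = 2,740.5200 / (0.13 − 0.046) = 32,625.24

32625.24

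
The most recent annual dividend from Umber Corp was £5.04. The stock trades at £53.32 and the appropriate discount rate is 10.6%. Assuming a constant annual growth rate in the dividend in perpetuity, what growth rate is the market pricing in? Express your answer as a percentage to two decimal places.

P = D₀(1+g)/(r−g) ⇒ P(r−g) = D₀(1+g) ⇒ g(P+D₀) = P·r − D₀
g = (P·r − D₀)/(P + D₀) = (£53.32×0.106 − £5.04) / (£53.32 + £5.04) = 0.010485

1.05%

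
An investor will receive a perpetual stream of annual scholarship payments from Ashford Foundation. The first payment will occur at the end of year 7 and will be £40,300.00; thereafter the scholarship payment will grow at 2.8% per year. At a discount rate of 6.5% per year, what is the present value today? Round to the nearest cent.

£746458.51

Value at end of year 6: C₁ / (r − g) = £40,300.00 / (0.065 − 0.028) = £1,089,189.1892
Discount to today: PV = £1,089,189.1892 / (1 + 0.065)^6 = £1,089,189.1892 / 1.459142 = £746,458.51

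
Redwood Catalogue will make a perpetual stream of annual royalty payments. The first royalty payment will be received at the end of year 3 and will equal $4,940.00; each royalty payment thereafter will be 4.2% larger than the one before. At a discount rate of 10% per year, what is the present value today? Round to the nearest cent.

Value at end of year 2: C₁ / (r − g) = $4,940.00 / (0.1 − 0.042) = $85,172.4138
Discount to today: PV = $85,172.4138 / (1 + 0.1)^2 = $85,172.4138 / 1.210000 = $70,390.42

$70390.42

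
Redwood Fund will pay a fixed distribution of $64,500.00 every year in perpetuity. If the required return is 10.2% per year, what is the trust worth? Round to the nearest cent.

Level perpetuity: PV = C / r = $64,500.00 / 0.102 = $632,352.94

$632352.94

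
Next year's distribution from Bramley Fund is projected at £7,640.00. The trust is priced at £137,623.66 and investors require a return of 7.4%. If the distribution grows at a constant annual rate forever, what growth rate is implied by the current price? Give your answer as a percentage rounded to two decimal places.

P = D₁/(r−g) ⇒ g = r − D₁/P = 0.074 − £7,640.00/£137,623.66 = 0.018486

1.85%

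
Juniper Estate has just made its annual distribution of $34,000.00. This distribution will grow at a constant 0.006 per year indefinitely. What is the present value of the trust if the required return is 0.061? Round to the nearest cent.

$621890.91

D₁ = D₀ × (1 + g) = $34,000.00 × 1.006 = $34,204.0000
Growing perpetuity: P = D₁ / (r − g) = $34,204.0000 / (0.061 − 0.006) = $621,890.91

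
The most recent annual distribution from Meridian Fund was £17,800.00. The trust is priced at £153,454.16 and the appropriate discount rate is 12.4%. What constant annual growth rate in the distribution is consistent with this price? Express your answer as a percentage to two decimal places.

0.72%

P = D₀(1+g)/(r−g) ⇒ P(r−g) = D₀(1+g) ⇒ g(P+D₀) = P·r − D₀
g = (P·r − D₀)/(P + D₀) = (£153,454.16×0.124 − £17,800.00) / (£153,454.16 + £17,800.00) = 0.007172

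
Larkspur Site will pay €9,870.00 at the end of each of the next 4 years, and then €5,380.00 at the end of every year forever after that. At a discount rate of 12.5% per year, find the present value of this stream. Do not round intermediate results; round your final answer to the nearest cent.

PV of 4-year annuity: €9,870.00 × [1 − (1+0.125)^−4] / 0.125 = 29665.66072
Perpetuity value at year 4: €5,380.00 / 0.125 = 43040.00000
PV of perpetuity: 43040.00000 / (1+0.125)^4 = 26869.66011
Total PV = 29665.66072 + 26869.66011 = 56535.32084

€56535.32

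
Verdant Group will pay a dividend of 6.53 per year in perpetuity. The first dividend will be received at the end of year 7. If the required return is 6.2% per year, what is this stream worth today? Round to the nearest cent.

73.41

Value at end of year 6: C / r = 6.53 / 0.062 = 105.3226
Discount to today: PV = 105.3226 / (1 + 0.062)^6 = 105.3226 / 1.434654 = 73.41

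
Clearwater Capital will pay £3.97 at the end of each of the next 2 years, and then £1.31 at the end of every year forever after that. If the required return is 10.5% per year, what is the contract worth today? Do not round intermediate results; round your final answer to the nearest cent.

PV of 2-year annuity: £3.97 × [1 − (1+0.105)^−2] / 0.105 = 6.84413
Perpetuity value at year 2: £1.31 / 0.105 = 12.47619
PV of perpetuity: 12.47619 / (1+0.105)^2 = 10.21780
Total PV = 6.84413 + 10.21780 = 17.06193

£17.06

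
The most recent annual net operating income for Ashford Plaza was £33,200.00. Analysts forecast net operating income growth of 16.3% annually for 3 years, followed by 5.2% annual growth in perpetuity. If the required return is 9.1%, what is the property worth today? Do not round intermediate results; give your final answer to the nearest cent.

£1198145.10

D_1 = 38611.60000
D_2 = 44905.29080
D_3 = 52224.85320
Terminal value at year 3: TV = D_3×(1+g_2)/(r−g_2) = 54940.54557/0.039 = 1408731.93761
P_0 = D_1/(1+r)^1 + D_2/(1+r)^2 + D_3/(1+r)^3 + TV/(1+r)^3
    = 35391.01742 + 37726.62993 + 40216.38003 + 1084811.07148 = 1198145.09886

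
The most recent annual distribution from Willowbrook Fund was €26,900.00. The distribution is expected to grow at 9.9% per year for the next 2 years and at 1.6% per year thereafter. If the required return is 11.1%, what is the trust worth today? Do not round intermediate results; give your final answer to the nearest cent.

€334438.78

D_1 = 29563.10000
D_2 = 32489.84690
Terminal value at year 2: TV = D_2×(1+g_2)/(r−g_2) = 33009.68445/0.095 = 347470.36264
P_0 = D_1/(1+r)^1 + D_2/(1+r)^2 + TV/(1+r)^2
    = 26609.45095 + 26322.04013 + 281507.29238 = 334438.78346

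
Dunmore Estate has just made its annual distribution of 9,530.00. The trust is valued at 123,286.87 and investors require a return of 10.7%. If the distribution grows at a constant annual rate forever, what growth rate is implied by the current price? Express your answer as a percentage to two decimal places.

P = D₀(1+g)/(r−g) ⇒ P(r−g) = D₀(1+g) ⇒ g(P+D₀) = P·r − D₀
g = (P·r − D₀)/(P + D₀) = (123,286.87×0.107 − 9,530.00) / (123,286.87 + 9,530.00) = 0.027570

2.76%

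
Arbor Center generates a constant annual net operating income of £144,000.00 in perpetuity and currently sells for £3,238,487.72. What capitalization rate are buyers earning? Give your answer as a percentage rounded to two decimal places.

P = C/r ⇒ r = C/P = £144,000.00/£3,238,487.72 = 0.044465

4.45%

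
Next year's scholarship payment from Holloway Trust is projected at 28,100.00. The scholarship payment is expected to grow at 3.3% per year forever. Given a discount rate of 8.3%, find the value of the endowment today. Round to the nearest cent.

562000.00

Growing perpetuity: P = D₁ / (r − g) = 28,100.0000 / (0.083 − 0.033) = 562,000.00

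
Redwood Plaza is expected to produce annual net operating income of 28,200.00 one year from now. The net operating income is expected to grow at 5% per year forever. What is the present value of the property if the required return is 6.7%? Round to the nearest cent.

1658823.53

Growing perpetuity: P = D₁ / (r − g) = 28,200.0000 / (0.067 − 0.05) = 1,658,823.53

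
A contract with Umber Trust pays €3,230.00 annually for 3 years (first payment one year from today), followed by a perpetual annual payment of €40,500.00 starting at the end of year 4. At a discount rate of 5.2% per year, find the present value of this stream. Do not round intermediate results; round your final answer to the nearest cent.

€677729.87

PV of 3-year annuity: €3,230.00 × [1 − (1+0.052)^−3] / 0.052 = 8763.23046
Perpetuity value at year 3: €40,500.00 / 0.052 = 778846.15385
PV of perpetuity: 778846.15385 / (1+0.052)^3 = 668966.63876
Total PV = 8763.23046 + 668966.63876 = 677729.86923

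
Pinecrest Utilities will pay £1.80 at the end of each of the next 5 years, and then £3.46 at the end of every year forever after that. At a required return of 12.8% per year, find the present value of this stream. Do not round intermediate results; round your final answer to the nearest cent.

PV of 5-year annuity: £1.80 × [1 − (1+0.128)^−5] / 0.128 = 6.36203
Perpetuity value at year 5: £3.46 / 0.128 = 27.03125
PV of perpetuity: 27.03125 / (1+0.128)^5 = 14.80201
Total PV = 6.36203 + 14.80201 = 21.16404

£21.16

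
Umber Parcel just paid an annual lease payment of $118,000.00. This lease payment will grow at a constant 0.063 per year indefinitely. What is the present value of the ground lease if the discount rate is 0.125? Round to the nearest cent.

D₁ = D₀ × (1 + g) = $118,000.00 × 1.063 = $125,434.0000
Growing perpetuity: P = D₁ / (r − g) = $125,434.0000 / (0.125 − 0.063) = $2,023,129.03

$2023129.03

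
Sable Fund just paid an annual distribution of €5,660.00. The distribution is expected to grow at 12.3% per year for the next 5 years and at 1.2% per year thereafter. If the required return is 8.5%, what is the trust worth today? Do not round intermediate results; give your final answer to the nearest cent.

€124617.78

D_1 = 6356.18000
D_2 = 7137.99014
D_3 = 8015.96293
D_4 = 9001.92637
D_5 = 10109.16331
Terminal value at year 5: TV = D_5×(1+g_2)/(r−g_2) = 10230.47327/0.073 = 140143.46945
P_0 = D_1/(1+r)^1 + D_2/(1+r)^2 + D_3/(1+r)^3 + D_4/(1+r)^4 + D_5/(1+r)^5 + TV/(1+r)^5
    = 5858.23041 + 6063.40346 + 6275.76229 + 6495.55858 + 6723.05279 + 93201.77296 = 124617.78050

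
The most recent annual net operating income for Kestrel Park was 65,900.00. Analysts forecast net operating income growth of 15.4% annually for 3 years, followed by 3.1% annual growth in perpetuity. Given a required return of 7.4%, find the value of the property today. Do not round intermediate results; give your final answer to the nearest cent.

2188751.25

D_1 = 76048.60000
D_2 = 87760.08440
D_3 = 101275.13740
Terminal value at year 3: TV = D_3×(1+g_2)/(r−g_2) = 104414.66666/0.043 = 2428248.06179
P_0 = D_1/(1+r)^1 + D_2/(1+r)^2 + D_3/(1+r)^3 + TV/(1+r)^3
    = 70808.75233 + 76083.14729 + 81750.42083 + 1960108.92729 = 2188751.24774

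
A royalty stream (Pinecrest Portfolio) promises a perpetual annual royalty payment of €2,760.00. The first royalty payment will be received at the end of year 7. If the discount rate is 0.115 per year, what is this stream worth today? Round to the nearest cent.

Value at end of year 6: C / r = €2,760.00 / 0.115 = €24,000.0000
Discount to today: PV = €24,000.0000 / (1 + 0.115)^6 = €24,000.0000 / 1.921539 = €12,489.99

€12489.99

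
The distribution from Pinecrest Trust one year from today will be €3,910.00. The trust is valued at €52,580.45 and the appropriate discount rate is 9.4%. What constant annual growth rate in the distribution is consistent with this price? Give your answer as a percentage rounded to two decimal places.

P = D₁/(r−g) ⇒ g = r − D₁/P = 0.094 − €3,910.00/€52,580.45 = 0.019638

1.96%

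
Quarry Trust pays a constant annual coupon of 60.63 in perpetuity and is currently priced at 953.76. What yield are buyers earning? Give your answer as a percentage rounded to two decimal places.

6.36%

P = C/r ⇒ r = C/P = 60.63/953.76 = 0.063569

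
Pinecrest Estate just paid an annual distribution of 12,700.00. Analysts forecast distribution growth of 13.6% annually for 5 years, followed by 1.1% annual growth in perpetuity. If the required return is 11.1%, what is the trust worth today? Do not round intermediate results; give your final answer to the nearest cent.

D_1 = 14427.20000
D_2 = 16389.29920
D_3 = 18618.24389
D_4 = 21150.32506
D_5 = 24026.76927
Terminal value at year 5: TV = D_5×(1+g_2)/(r−g_2) = 24291.06373/0.1 = 242910.63731
P_0 = D_1/(1+r)^1 + D_2/(1+r)^2 + D_3/(1+r)^3 + D_4/(1+r)^4 + D_5/(1+r)^5 + TV/(1+r)^5
    = 12985.77858 + 13277.98782 + 13576.77242 + 13882.28035 + 14194.66290 + 143508.04189 = 211425.52396

211425.52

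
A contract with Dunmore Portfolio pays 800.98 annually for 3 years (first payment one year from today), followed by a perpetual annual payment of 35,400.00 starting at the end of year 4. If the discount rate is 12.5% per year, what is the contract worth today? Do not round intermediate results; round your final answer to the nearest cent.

PV of 3-year annuity: 800.98 × [1 − (1+0.125)^−3] / 0.125 = 1907.40916
Perpetuity value at year 3: 35,400.00 / 0.125 = 283200.00000
PV of perpetuity: 283200.00000 / (1+0.125)^3 = 198900.41152
Total PV = 1907.40916 + 198900.41152 = 200807.82069

200807.82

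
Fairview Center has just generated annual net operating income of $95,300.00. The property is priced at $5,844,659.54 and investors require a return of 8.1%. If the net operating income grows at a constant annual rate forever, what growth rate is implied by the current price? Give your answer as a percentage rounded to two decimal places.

P = D₀(1+g)/(r−g) ⇒ P(r−g) = D₀(1+g) ⇒ g(P+D₀) = P·r − D₀
g = (P·r − D₀)/(P + D₀) = ($5,844,659.54×0.081 − $95,300.00) / ($5,844,659.54 + $95,300.00) = 0.063657

6.37%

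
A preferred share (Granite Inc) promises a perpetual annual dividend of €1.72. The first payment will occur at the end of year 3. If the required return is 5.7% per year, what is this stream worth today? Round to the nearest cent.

€27.01

Value at end of year 2: C / r = €1.72 / 0.057 = €30.1754
Discount to today: PV = €30.1754 / (1 + 0.057)^2 = €30.1754 / 1.117249 = €27.01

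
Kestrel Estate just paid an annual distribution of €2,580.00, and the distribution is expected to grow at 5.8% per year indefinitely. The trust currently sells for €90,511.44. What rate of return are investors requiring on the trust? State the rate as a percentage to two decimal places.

D₁ = €2,580.00 × 1.058 = €2,729.6400
P = D₁/(r − g) ⇒ r = D₁/P + g = €2,729.6400/€90,511.44 + 0.058 = 0.030158 + 0.058 = 0.088158

8.82%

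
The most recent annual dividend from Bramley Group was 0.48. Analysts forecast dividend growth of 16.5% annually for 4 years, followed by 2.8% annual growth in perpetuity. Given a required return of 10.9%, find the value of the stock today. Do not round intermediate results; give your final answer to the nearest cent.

D_1 = 0.55920
D_2 = 0.65147
D_3 = 0.75896
D_4 = 0.88419
Terminal value at year 4: TV = D_4×(1+g_2)/(r−g_2) = 0.90895/0.081 = 11.22155
P_0 = D_1/(1+r)^1 + D_2/(1+r)^2 + D_3/(1+r)^3 + D_4/(1+r)^4 + TV/(1+r)^4
    = 0.50424 + 0.52970 + 0.55645 + 0.58455 + 7.41868 = 9.59362

9.59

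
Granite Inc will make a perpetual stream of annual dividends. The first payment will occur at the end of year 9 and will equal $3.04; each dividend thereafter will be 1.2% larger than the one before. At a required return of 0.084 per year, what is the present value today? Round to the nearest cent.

$22.15

Value at end of year 8: C₁ / (r − g) = $3.04 / (0.084 − 0.012) = $42.2222
Discount to today: PV = $42.2222 / (1 + 0.084)^8 = $42.2222 / 1.906489 = $22.15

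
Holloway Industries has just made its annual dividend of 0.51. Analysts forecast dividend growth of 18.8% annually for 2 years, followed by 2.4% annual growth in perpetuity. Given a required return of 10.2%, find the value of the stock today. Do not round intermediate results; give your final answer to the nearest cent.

8.92

D_1 = 0.60588
D_2 = 0.71979
Terminal value at year 2: TV = D_2×(1+g_2)/(r−g_2) = 0.73706/0.078 = 9.44949
P_0 = D_1/(1+r)^1 + D_2/(1+r)^2 + TV/(1+r)^2
    = 0.54980 + 0.59271 + 7.78118 = 8.92368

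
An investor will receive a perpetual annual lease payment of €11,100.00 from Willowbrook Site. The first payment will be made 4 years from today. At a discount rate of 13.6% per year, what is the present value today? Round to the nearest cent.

€55673.57

Value at end of year 3: C / r = €11,100.00 / 0.136 = €81,617.6471
Discount to today: PV = €81,617.6471 / (1 + 0.136)^3 = €81,617.6471 / 1.466003 = €55,673.57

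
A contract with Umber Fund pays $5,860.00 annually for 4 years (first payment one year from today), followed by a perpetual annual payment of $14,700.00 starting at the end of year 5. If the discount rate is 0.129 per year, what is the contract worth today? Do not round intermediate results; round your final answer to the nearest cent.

$87604.43

PV of 4-year annuity: $5,860.00 × [1 − (1+0.129)^−4] / 0.129 = 17466.68036
Perpetuity value at year 4: $14,700.00 / 0.129 = 113953.48837
PV of perpetuity: 113953.48837 / (1+0.129)^4 = 70137.75437
Total PV = 17466.68036 + 70137.75437 = 87604.43472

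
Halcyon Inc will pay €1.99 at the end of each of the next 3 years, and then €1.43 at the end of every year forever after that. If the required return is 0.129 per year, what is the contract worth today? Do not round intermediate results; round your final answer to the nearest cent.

PV of 3-year annuity: €1.99 × [1 − (1+0.129)^−3] / 0.129 = 4.70668
Perpetuity value at year 3: €1.43 / 0.129 = 11.08527
PV of perpetuity: 11.08527 / (1+0.129)^3 = 7.70308
Total PV = 4.70668 + 7.70308 = 12.40977

€12.41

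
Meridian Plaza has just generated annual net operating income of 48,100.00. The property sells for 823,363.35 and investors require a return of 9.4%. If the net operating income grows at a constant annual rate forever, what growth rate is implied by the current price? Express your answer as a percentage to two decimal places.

P = D₀(1+g)/(r−g) ⇒ P(r−g) = D₀(1+g) ⇒ g(P+D₀) = P·r − D₀
g = (P·r − D₀)/(P + D₀) = (823,363.35×0.094 − 48,100.00) / (823,363.35 + 48,100.00) = 0.033617

3.36%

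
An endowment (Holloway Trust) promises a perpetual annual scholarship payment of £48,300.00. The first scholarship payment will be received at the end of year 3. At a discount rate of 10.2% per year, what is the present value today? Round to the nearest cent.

Value at end of year 2: C / r = £48,300.00 / 0.102 = £473,529.4118
Discount to today: PV = £473,529.4118 / (1 + 0.102)^2 = £473,529.4118 / 1.214404 = £389,927.41

£389927.41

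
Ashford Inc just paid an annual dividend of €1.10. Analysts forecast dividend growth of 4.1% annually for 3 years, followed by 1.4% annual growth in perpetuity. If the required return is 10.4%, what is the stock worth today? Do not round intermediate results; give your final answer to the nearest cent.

€13.33

D_1 = 1.14510
D_2 = 1.19205
D_3 = 1.24092
Terminal value at year 3: TV = D_3×(1+g_2)/(r−g_2) = 1.25830/0.09 = 13.98107
P_0 = D_1/(1+r)^1 + D_2/(1+r)^2 + D_3/(1+r)^3 + TV/(1+r)^3
    = 1.03723 + 0.97804 + 0.92223 + 10.39042 = 13.32791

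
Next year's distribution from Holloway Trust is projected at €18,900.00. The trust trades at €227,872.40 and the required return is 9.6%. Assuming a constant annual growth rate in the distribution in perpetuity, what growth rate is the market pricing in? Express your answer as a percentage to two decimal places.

P = D₁/(r−g) ⇒ g = r − D₁/P = 0.096 − €18,900.00/€227,872.40 = 0.013059

1.31%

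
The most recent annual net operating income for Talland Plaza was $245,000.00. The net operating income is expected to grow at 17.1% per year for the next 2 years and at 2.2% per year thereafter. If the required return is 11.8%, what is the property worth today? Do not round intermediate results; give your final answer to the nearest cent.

$3386776.66

D_1 = 286895.00000
D_2 = 335954.04500
Terminal value at year 2: TV = D_2×(1+g_2)/(r−g_2) = 343345.03399/0.096 = 3576510.77073
P_0 = D_1/(1+r)^1 + D_2/(1+r)^2 + TV/(1+r)^2
    = 256614.49016 + 268779.57780 + 2861382.58864 = 3386776.65660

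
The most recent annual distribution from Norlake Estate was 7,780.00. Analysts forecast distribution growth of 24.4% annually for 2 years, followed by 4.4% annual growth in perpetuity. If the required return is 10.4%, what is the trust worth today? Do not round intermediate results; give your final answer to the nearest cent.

D_1 = 9678.32000
D_2 = 12039.83008
Terminal value at year 2: TV = D_2×(1+g_2)/(r−g_2) = 12569.58260/0.06 = 209493.04339
P_0 = D_1/(1+r)^1 + D_2/(1+r)^2 + TV/(1+r)^2
    = 8766.59420 + 9878.29999 + 171882.41982 = 190527.31401

190527.31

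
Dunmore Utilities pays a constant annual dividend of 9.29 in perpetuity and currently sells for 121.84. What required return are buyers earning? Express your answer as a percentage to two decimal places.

P = C/r ⇒ r = C/P = 9.29/121.84 = 0.076248

7.62%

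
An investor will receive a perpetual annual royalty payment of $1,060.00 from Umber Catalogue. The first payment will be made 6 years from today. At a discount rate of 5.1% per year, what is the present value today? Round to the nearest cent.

$16207.73

Value at end of year 5: C / r = $1,060.00 / 0.051 = $20,784.3137
Discount to today: PV = $20,784.3137 / (1 + 0.051)^5 = $20,784.3137 / 1.282371 = $16,207.73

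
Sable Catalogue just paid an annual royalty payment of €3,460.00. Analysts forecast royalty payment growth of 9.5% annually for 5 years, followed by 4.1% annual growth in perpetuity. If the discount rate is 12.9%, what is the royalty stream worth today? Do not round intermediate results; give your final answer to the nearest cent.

D_1 = 3788.70000
D_2 = 4148.62650
D_3 = 4542.74602
D_4 = 4974.30689
D_5 = 5446.86604
Terminal value at year 5: TV = D_5×(1+g_2)/(r−g_2) = 5670.18755/0.088 = 64433.94945
P_0 = D_1/(1+r)^1 + D_2/(1+r)^2 + D_3/(1+r)^3 + D_4/(1+r)^4 + D_5/(1+r)^5 + TV/(1+r)^5
    = 3355.80159 + 3254.74114 + 3156.72413 + 3061.65893 + 2969.45662 + 35127.32205 = 50925.70446

€50925.70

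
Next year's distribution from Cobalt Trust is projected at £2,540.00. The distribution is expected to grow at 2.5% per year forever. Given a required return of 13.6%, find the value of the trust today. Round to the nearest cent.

Growing perpetuity: P = D₁ / (r − g) = £2,540.0000 / (0.136 − 0.025) = £22,882.88

£22882.88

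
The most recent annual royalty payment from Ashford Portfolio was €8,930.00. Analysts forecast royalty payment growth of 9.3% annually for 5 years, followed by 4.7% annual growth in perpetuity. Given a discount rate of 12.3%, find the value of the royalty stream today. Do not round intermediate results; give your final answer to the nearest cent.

€148641.66

D_1 = 9760.49000
D_2 = 10668.21557
D_3 = 11660.35962
D_4 = 12744.77306
D_5 = 13930.03696
Terminal value at year 5: TV = D_5×(1+g_2)/(r−g_2) = 14584.74869/0.076 = 191904.58808
P_0 = D_1/(1+r)^1 + D_2/(1+r)^2 + D_3/(1+r)^3 + D_4/(1+r)^4 + D_5/(1+r)^5 + TV/(1+r)^5
    = 8691.44256 + 8459.25799 + 8233.27603 + 8013.33099 + 7799.26160 + 107445.09068 = 148641.65985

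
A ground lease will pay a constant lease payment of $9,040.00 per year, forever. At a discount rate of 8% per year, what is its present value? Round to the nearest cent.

Level perpetuity: PV = C / r = $9,040.00 / 0.08 = $113,000.00

$113000.00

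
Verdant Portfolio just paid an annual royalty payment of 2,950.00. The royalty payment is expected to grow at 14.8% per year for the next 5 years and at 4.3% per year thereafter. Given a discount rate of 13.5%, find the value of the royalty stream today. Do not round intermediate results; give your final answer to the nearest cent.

D_1 = 3386.60000
D_2 = 3887.81680
D_3 = 4463.21369
D_4 = 5123.76931
D_5 = 5882.08717
Terminal value at year 5: TV = D_5×(1+g_2)/(r−g_2) = 6135.01692/0.092 = 66684.96651
P_0 = D_1/(1+r)^1 + D_2/(1+r)^2 + D_3/(1+r)^3 + D_4/(1+r)^4 + D_5/(1+r)^5 + TV/(1+r)^5
    = 2983.78855 + 3017.96410 + 3052.53109 + 3087.49400 + 3122.85737 + 35403.69818 = 50668.33328

50668.33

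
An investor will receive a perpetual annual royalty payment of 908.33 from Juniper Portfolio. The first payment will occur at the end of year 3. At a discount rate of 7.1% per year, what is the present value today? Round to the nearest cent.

11153.38

Value at end of year 2: C / r = 908.33 / 0.071 = 12,793.3803
Discount to today: PV = 12,793.3803 / (1 + 0.071)^2 = 12,793.3803 / 1.147041 = 11,153.38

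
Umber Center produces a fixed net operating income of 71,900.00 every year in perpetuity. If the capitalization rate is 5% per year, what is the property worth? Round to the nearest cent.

Level perpetuity: PV = C / r = 71,900.00 / 0.05 = 1,438,000.00

1438000.00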